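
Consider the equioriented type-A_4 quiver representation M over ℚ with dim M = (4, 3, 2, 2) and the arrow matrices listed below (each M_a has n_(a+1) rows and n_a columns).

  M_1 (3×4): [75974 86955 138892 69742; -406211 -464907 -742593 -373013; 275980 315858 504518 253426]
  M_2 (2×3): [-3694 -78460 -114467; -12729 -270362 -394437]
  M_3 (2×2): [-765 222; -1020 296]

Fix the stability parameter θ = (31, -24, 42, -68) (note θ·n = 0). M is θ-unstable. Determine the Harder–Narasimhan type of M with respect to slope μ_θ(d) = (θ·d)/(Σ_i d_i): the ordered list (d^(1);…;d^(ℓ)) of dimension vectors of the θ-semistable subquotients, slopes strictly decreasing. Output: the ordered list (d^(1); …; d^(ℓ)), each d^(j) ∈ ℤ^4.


Interval decomposition of M: I[1,1], I[1,2], I[1,3], I[1,4], I[4,4].
HN type (ℓ=5): μ^(1)=42; μ^(2)=31; μ^(3)=7/2; μ^(4)=-19/4; μ^(5)=-68

((0, 0, 1, 0); (1, 0, 0, 0); (2, 2, 0, 0); (1, 1, 1, 1); (0, 0, 0, 1))


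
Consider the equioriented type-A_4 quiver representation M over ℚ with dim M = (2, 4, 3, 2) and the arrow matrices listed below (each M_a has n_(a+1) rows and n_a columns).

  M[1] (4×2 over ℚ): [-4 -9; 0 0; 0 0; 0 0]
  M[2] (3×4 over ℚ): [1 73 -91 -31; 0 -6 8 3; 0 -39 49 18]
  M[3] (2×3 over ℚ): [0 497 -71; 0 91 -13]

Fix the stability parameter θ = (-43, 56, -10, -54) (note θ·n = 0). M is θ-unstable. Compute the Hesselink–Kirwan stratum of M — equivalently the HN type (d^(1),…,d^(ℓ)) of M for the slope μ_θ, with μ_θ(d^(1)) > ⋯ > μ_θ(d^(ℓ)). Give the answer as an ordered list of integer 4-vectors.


Barcode: M ≅ I[1,1], I[1,3], I[2,2], I[2,3], I[2,4], I[4,4]. HN layers by μ_θ (5 steps, strictly decreasing):
  μ^(1)=56; μ^(2)=23; μ^(3)=-8/3; μ^(4)=-43; μ^(5)=-54

((0, 1, 0, 0); (0, 2, 2, 0); (0, 1, 1, 1); (2, 0, 0, 0); (0, 0, 0, 1))


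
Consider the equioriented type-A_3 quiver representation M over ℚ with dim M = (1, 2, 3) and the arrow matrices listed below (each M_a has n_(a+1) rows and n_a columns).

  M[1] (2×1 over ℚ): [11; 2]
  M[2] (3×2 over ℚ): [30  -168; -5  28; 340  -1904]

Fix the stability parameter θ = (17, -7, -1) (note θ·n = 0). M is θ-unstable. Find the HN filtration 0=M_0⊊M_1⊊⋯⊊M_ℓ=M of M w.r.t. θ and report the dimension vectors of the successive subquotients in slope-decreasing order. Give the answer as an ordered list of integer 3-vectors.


Via rank(M_{q-1}∘⋯∘M_p): M ≅ I[1,3], I[2,2], I[3,3]^2.
μ_θ-semistable layers: μ^(1)=3; μ^(2)=-1; μ^(3)=-7

((1, 1, 1); (0, 0, 2); (0, 1, 0))


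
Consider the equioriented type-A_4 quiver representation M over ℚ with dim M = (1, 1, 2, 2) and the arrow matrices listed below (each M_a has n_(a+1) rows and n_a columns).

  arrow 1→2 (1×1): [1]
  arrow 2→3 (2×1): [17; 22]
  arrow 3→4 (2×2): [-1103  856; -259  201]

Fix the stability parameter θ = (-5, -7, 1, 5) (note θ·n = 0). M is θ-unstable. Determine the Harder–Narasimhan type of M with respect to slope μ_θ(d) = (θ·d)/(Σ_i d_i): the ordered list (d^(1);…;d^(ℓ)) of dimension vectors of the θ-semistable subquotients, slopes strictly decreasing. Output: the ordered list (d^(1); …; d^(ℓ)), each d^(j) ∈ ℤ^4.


Via rank(M_{q-1}∘⋯∘M_p): M ≅ I[1,4], I[3,4].
μ_θ-semistable layers: μ^(1)=5; μ^(2)=1; μ^(3)=-6

((0, 0, 0, 2); (0, 0, 2, 0); (1, 1, 0, 0))


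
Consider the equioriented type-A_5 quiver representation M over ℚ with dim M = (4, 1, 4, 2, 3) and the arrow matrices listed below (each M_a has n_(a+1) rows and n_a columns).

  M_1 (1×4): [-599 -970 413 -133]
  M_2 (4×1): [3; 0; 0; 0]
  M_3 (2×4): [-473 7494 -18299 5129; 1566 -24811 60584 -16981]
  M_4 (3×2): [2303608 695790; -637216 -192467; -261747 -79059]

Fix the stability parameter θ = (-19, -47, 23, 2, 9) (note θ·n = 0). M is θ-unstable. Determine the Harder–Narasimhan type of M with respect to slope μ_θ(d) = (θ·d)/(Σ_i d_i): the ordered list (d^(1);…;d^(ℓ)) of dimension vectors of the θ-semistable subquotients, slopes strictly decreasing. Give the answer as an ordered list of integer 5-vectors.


Via rank(M_{q-1}∘⋯∘M_p): M ≅ I[1,1]^3, I[1,5], I[3,3]^2, I[3,5], I[5,5].
μ_θ-semistable layers: μ^(1)=23; μ^(2)=34/3; μ^(3)=9; μ^(4)=-19; μ^(5)=-33

((0, 0, 2, 0, 0); (0, 0, 2, 2, 2); (0, 0, 0, 0, 1); (3, 0, 0, 0, 0); (1, 1, 0, 0, 0))


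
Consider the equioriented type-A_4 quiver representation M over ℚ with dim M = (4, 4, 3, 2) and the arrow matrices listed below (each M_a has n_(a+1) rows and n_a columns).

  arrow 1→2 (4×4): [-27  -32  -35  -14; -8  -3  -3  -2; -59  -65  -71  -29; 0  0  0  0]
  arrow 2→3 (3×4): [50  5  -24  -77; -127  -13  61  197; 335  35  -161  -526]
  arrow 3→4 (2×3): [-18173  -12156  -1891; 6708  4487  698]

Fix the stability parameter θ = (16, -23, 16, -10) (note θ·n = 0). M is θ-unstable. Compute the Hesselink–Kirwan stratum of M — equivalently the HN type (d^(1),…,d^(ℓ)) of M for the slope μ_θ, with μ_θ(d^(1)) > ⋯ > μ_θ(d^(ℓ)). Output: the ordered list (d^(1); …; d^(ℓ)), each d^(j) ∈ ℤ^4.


Via rank(M_{q-1}∘⋯∘M_p): M ≅ I[1,1], I[1,2], I[1,4]^2, I[2,3].
μ_θ-semistable layers: μ^(1)=16; μ^(2)=3; μ^(3)=-7/2; μ^(4)=-23

((1, 0, 1, 0); (0, 0, 2, 2); (3, 3, 0, 0); (0, 1, 0, 0))


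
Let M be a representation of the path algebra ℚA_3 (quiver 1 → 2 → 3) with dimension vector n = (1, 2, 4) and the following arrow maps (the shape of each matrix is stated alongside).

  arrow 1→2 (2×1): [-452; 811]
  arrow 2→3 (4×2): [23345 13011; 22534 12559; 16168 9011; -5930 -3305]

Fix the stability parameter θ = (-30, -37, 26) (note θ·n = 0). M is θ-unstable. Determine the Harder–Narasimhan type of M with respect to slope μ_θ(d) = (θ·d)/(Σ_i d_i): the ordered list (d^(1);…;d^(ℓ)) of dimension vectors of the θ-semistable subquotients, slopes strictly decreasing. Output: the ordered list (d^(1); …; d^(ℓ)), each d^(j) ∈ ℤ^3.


Via rank(M_{q-1}∘⋯∘M_p): M ≅ I[1,3], I[2,3], I[3,3]^2.
μ_θ-semistable layers: μ^(1)=26; μ^(2)=-67/2; μ^(3)=-37

((0, 0, 4); (1, 1, 0); (0, 1, 0))


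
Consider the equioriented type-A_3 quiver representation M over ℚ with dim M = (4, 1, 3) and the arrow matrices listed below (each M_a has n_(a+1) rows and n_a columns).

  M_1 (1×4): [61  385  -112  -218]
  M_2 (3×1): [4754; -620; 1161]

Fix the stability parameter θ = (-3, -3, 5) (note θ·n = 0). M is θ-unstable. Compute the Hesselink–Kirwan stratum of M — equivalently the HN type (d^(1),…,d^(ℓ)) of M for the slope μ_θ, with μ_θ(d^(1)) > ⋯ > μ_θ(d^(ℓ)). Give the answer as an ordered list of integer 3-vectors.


Interval decomposition of M: I[1,1]^3, I[1,3], I[3,3]^2.
HN type (ℓ=2): μ^(1)=5; μ^(2)=-3

((0, 0, 3); (4, 1, 0))


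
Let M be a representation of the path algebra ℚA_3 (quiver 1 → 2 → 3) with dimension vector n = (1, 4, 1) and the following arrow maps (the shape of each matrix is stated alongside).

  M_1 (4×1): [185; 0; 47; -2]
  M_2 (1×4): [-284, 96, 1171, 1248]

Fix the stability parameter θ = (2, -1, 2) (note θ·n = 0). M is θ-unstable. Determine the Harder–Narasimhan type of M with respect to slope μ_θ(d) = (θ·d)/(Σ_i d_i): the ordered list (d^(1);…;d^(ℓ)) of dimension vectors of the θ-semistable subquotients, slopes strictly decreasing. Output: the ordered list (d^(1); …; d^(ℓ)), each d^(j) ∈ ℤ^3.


Interval decomposition of M: I[1,3], I[2,2]^3.
HN type (ℓ=3): μ^(1)=2; μ^(2)=1/2; μ^(3)=-1

((0, 0, 1); (1, 1, 0); (0, 3, 0))


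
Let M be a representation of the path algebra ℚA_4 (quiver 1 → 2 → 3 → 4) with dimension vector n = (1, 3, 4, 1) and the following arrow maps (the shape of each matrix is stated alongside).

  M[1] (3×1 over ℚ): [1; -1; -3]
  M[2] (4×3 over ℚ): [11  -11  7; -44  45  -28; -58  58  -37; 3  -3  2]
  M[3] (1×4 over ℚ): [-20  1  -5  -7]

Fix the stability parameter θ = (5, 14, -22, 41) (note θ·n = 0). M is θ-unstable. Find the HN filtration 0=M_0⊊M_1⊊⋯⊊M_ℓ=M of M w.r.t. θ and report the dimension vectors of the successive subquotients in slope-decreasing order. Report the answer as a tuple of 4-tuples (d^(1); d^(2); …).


Barcode: M ≅ I[1,3], I[2,3], I[2,4], I[3,3]. HN layers by μ_θ (4 steps, strictly decreasing):
  μ^(1)=41; μ^(2)=-1; μ^(3)=-4; μ^(4)=-22

((0, 0, 0, 1); (1, 1, 1, 0); (0, 2, 2, 0); (0, 0, 1, 0))


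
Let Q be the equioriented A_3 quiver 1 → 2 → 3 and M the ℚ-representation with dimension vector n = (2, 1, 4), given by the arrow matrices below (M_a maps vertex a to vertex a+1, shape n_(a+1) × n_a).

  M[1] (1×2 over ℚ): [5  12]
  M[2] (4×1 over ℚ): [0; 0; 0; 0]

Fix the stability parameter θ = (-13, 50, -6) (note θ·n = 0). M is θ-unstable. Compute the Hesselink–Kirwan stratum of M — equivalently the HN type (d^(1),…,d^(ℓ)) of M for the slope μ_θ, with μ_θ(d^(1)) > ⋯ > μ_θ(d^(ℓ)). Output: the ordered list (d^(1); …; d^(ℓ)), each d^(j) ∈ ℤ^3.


Via rank(M_{q-1}∘⋯∘M_p): M ≅ I[1,1], I[1,2], I[3,3]^4.
μ_θ-semistable layers: μ^(1)=50; μ^(2)=-6; μ^(3)=-13

((0, 1, 0); (0, 0, 4); (2, 0, 0))


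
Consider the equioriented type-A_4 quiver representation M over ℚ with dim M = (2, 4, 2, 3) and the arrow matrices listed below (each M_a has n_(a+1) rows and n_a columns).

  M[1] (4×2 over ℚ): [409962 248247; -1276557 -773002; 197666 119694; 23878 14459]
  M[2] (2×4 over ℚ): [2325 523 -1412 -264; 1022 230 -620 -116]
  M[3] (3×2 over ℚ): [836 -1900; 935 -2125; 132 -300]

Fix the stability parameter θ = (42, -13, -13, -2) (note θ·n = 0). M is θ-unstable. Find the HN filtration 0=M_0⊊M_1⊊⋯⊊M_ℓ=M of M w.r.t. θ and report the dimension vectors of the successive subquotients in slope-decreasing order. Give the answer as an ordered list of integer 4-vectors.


Via rank(M_{q-1}∘⋯∘M_p): M ≅ I[1,2], I[1,4], I[2,2], I[2,3], I[4,4]^2.
μ_θ-semistable layers: μ^(1)=29/2; μ^(2)=7/2; μ^(3)=-2; μ^(4)=-13

((1, 1, 0, 0); (1, 1, 1, 1); (0, 0, 0, 2); (0, 2, 1, 0))


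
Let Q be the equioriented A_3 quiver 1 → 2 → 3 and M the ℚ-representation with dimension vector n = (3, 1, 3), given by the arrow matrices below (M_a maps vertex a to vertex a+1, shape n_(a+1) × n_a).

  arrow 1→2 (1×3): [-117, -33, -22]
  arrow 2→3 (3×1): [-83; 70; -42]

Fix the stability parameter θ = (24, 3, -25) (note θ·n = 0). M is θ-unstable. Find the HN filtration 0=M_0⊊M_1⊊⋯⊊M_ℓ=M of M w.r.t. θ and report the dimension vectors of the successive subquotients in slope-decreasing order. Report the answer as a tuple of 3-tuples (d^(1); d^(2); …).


Barcode: M ≅ I[1,1]^2, I[1,3], I[3,3]^2. HN layers by μ_θ (3 steps, strictly decreasing):
  μ^(1)=24; μ^(2)=2/3; μ^(3)=-25

((2, 0, 0); (1, 1, 1); (0, 0, 2))


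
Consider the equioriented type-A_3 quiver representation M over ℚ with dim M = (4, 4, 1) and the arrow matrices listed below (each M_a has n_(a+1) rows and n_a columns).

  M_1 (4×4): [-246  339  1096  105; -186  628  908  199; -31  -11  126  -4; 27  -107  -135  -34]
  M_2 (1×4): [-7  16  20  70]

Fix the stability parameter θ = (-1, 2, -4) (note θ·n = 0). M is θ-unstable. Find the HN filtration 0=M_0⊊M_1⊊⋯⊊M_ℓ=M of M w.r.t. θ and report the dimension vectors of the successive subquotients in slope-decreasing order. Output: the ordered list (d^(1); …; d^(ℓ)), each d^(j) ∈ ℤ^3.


Via rank(M_{q-1}∘⋯∘M_p): M ≅ I[1,2]^3, I[1,3].
μ_θ-semistable layers: μ^(1)=2; μ^(2)=-1

((0, 3, 0); (4, 1, 1))


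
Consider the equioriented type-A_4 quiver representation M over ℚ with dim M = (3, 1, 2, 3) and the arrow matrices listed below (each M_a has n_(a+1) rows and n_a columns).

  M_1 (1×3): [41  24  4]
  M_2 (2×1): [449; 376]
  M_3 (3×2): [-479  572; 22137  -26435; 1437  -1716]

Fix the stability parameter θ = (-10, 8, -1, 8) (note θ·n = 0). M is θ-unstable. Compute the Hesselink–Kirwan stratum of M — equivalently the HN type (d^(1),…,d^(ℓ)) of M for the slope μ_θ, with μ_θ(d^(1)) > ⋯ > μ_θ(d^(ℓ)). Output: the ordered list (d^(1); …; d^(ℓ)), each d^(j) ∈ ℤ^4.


Interval decomposition of M: I[1,1]^2, I[1,4], I[3,4], I[4,4].
HN type (ℓ=4): μ^(1)=8; μ^(2)=7/2; μ^(3)=-1; μ^(4)=-10

((0, 0, 0, 3); (0, 1, 1, 0); (0, 0, 1, 0); (3, 0, 0, 0))


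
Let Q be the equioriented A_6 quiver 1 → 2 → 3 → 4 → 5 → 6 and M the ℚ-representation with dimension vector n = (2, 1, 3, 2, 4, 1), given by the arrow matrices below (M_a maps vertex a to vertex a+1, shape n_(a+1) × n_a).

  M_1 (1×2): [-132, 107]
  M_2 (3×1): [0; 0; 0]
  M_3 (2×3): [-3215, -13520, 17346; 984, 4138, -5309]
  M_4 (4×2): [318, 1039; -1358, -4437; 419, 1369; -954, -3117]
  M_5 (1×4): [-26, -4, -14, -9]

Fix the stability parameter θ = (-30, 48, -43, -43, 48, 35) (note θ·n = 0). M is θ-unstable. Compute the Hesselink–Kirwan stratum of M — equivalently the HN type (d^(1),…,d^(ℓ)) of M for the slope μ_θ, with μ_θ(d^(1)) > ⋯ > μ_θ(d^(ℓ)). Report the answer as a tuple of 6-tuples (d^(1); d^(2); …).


Barcode: M ≅ I[1,1], I[1,2], I[3,3], I[3,5], I[3,6], I[5,5]^2. HN layers by μ_θ (4 steps, strictly decreasing):
  μ^(1)=48; μ^(2)=83/2; μ^(3)=-30; μ^(4)=-43

((0, 1, 0, 0, 3, 0); (0, 0, 0, 0, 1, 1); (2, 0, 0, 0, 0, 0); (0, 0, 3, 2, 0, 0))


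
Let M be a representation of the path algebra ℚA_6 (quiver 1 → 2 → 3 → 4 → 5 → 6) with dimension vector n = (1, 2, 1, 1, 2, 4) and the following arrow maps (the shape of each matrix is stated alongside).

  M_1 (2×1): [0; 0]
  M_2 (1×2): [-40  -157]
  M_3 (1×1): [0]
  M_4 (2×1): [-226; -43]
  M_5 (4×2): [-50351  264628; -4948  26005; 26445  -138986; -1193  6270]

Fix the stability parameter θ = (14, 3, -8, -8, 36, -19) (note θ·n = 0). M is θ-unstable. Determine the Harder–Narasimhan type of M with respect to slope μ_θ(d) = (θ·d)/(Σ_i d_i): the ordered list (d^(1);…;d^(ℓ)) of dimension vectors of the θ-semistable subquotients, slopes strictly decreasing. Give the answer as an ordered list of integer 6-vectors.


Barcode: M ≅ I[1,1], I[2,2], I[2,3], I[4,6], I[5,6], I[6,6]^2. HN layers by μ_θ (6 steps, strictly decreasing):
  μ^(1)=14; μ^(2)=17/2; μ^(3)=3; μ^(4)=-5/2; μ^(5)=-8; μ^(6)=-19

((1, 0, 0, 0, 0, 0); (0, 0, 0, 0, 2, 2); (0, 1, 0, 0, 0, 0); (0, 1, 1, 0, 0, 0); (0, 0, 0, 1, 0, 0); (0, 0, 0, 0, 0, 2))


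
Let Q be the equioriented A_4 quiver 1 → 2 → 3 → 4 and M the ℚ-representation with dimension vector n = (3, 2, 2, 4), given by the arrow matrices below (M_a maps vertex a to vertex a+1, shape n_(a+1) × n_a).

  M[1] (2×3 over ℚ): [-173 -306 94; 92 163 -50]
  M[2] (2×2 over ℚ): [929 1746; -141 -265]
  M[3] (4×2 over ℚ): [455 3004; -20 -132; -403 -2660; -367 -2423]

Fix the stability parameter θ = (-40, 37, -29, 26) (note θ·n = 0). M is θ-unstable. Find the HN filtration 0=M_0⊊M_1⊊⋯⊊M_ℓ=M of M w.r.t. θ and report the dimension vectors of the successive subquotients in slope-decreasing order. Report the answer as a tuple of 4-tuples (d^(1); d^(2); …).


Barcode: M ≅ I[1,1], I[1,4]^2, I[4,4]^2. HN layers by μ_θ (3 steps, strictly decreasing):
  μ^(1)=26; μ^(2)=4; μ^(3)=-40

((0, 0, 0, 4); (0, 2, 2, 0); (3, 0, 0, 0))


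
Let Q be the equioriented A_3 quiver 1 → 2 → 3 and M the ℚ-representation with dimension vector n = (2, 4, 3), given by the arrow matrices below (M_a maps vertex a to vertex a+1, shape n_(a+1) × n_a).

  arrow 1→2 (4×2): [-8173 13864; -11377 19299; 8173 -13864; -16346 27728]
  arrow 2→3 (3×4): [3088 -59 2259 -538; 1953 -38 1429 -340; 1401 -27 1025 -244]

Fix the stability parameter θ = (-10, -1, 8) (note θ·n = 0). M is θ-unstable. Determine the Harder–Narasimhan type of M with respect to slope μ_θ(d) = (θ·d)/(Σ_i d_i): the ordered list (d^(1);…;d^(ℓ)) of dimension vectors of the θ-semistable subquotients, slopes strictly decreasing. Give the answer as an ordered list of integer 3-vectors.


Barcode: M ≅ I[1,3]^2, I[2,2], I[2,3]. HN layers by μ_θ (3 steps, strictly decreasing):
  μ^(1)=8; μ^(2)=-1; μ^(3)=-10

((0, 0, 3); (0, 4, 0); (2, 0, 0))


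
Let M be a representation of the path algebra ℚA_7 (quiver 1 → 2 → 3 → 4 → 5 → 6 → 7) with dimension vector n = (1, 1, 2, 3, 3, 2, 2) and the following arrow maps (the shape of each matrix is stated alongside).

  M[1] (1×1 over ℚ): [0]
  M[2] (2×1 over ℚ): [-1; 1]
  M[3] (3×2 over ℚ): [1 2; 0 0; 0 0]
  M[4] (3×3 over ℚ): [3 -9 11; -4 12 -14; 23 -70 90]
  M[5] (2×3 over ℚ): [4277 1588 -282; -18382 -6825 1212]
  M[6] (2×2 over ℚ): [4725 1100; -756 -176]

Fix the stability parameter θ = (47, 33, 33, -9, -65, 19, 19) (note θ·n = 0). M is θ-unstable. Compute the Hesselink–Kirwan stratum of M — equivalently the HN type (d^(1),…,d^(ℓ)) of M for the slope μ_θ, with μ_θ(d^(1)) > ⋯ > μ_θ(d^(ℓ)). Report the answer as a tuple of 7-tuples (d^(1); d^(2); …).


Via rank(M_{q-1}∘⋯∘M_p): M ≅ I[1,1], I[2,7], I[3,3], I[4,5], I[4,6], I[7,7].
μ_θ-semistable layers: μ^(1)=47; μ^(2)=33; μ^(3)=19; μ^(4)=-2; μ^(5)=-37

((1, 0, 0, 0, 0, 0, 0); (0, 0, 1, 0, 0, 0, 0); (0, 0, 0, 0, 0, 2, 2); (0, 1, 1, 1, 1, 0, 0); (0, 0, 0, 2, 2, 0, 0))


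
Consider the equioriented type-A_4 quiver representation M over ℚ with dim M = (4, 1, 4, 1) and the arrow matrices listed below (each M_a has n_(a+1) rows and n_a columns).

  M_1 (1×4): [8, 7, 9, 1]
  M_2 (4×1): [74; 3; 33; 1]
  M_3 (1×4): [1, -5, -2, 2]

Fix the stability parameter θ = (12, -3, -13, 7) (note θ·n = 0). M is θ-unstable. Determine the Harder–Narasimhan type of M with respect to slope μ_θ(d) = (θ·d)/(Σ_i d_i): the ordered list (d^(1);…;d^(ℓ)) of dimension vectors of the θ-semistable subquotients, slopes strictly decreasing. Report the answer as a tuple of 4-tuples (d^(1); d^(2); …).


Barcode: M ≅ I[1,1]^3, I[1,4], I[3,3]^3. HN layers by μ_θ (4 steps, strictly decreasing):
  μ^(1)=12; μ^(2)=7; μ^(3)=-4/3; μ^(4)=-13

((3, 0, 0, 0); (0, 0, 0, 1); (1, 1, 1, 0); (0, 0, 3, 0))


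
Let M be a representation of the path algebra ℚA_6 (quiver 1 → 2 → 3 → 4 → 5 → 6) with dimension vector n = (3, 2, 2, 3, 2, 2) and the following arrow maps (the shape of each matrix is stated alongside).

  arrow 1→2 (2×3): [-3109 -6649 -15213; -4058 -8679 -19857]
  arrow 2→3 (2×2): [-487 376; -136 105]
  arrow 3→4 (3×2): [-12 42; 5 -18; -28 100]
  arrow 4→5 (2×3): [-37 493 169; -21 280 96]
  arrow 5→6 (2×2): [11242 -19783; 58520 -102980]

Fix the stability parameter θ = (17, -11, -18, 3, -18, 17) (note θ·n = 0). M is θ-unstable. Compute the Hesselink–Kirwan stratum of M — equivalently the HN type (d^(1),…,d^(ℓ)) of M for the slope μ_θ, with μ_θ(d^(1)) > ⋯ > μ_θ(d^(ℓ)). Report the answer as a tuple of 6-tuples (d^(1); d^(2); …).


Barcode: M ≅ I[1,1], I[1,5], I[1,6], I[4,4], I[6,6]. HN layers by μ_θ (3 steps, strictly decreasing):
  μ^(1)=17; μ^(2)=3; μ^(3)=-27/5

((1, 0, 0, 0, 0, 2); (0, 0, 0, 1, 0, 0); (2, 2, 2, 2, 2, 0))


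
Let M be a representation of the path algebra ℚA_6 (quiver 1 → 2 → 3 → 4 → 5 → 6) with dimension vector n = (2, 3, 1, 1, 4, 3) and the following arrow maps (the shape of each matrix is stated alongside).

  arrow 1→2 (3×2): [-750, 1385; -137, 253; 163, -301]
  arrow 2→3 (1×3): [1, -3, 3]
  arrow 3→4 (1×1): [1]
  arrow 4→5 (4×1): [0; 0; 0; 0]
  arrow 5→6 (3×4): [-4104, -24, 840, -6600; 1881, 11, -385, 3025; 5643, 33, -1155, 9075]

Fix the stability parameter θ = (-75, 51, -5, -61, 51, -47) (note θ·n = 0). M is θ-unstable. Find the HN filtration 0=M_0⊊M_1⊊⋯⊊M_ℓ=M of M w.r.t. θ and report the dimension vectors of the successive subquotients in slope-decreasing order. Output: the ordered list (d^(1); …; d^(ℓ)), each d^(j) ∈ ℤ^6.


Via rank(M_{q-1}∘⋯∘M_p): M ≅ I[1,2], I[1,4], I[2,2], I[5,5]^3, I[5,6], I[6,6]^2.
μ_θ-semistable layers: μ^(1)=51; μ^(2)=2; μ^(3)=-5; μ^(4)=-47; μ^(5)=-75

((0, 2, 0, 0, 3, 0); (0, 0, 0, 0, 1, 1); (0, 1, 1, 1, 0, 0); (0, 0, 0, 0, 0, 2); (2, 0, 0, 0, 0, 0))


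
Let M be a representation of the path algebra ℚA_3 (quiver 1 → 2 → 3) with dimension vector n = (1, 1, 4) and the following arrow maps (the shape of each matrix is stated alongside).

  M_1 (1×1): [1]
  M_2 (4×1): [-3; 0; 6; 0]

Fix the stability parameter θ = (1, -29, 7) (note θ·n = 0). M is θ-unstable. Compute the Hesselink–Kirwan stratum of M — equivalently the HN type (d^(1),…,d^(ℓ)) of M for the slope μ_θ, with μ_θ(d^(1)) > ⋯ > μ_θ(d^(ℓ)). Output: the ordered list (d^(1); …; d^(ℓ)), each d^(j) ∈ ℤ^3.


Interval decomposition of M: I[1,3], I[3,3]^3.
HN type (ℓ=2): μ^(1)=7; μ^(2)=-14

((0, 0, 4); (1, 1, 0))


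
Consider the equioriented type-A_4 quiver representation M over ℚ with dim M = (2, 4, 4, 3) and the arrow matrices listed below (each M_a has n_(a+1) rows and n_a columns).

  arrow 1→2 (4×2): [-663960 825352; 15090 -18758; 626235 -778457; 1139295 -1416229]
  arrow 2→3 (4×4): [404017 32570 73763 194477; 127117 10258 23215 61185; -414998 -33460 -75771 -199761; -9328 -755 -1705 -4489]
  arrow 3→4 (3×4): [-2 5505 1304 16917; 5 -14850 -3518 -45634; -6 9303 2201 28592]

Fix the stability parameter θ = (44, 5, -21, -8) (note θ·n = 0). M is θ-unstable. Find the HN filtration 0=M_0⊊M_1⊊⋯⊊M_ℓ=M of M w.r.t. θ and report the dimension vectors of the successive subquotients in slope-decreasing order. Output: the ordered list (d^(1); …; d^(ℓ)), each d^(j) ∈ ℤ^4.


Via rank(M_{q-1}∘⋯∘M_p): M ≅ I[1,1], I[1,2], I[2,4]^3, I[3,3].
μ_θ-semistable layers: μ^(1)=44; μ^(2)=49/2; μ^(3)=-8; μ^(4)=-21

((1, 0, 0, 0); (1, 1, 0, 0); (0, 3, 3, 3); (0, 0, 1, 0))


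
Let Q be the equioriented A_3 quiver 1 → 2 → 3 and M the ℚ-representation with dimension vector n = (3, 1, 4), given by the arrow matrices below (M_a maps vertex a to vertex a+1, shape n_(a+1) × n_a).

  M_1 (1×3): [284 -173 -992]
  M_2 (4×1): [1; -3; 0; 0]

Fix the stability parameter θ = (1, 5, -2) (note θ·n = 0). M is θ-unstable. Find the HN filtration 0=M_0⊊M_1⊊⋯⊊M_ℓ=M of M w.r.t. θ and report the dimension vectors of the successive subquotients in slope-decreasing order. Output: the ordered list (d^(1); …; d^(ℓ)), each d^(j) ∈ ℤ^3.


Interval decomposition of M: I[1,1]^2, I[1,3], I[3,3]^3.
HN type (ℓ=3): μ^(1)=3/2; μ^(2)=1; μ^(3)=-2

((0, 1, 1); (3, 0, 0); (0, 0, 3))


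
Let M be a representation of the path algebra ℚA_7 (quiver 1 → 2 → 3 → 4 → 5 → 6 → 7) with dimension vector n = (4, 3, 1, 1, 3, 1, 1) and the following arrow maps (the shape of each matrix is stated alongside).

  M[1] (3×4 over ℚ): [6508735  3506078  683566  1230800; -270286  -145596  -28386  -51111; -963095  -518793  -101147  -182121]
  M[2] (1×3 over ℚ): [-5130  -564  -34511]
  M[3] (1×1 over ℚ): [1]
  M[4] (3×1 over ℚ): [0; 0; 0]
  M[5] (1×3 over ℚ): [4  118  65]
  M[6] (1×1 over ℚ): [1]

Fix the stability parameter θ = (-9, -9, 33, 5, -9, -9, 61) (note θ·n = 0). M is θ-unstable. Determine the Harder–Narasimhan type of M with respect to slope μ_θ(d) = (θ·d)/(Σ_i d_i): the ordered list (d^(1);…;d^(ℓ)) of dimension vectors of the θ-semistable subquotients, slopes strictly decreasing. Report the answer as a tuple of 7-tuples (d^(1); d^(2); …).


Interval decomposition of M: I[1,1], I[1,2]^2, I[1,4], I[5,5]^2, I[5,7].
HN type (ℓ=3): μ^(1)=61; μ^(2)=19; μ^(3)=-9

((0, 0, 0, 0, 0, 0, 1); (0, 0, 1, 1, 0, 0, 0); (4, 3, 0, 0, 3, 1, 0))


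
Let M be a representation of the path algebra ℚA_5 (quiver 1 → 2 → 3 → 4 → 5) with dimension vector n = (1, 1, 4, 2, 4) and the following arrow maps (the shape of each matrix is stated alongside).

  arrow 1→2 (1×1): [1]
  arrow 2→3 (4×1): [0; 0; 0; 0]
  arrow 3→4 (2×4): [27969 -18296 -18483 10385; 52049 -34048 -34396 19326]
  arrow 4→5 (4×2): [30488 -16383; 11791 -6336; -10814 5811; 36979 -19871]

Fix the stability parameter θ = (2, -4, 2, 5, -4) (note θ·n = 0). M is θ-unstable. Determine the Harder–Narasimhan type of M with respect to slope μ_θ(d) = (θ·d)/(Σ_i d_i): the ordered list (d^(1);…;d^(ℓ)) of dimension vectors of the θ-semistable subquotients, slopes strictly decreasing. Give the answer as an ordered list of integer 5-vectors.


Interval decomposition of M: I[1,2], I[3,3]^2, I[3,5]^2, I[5,5]^2.
HN type (ℓ=4): μ^(1)=2; μ^(2)=1; μ^(3)=-1; μ^(4)=-4

((0, 0, 2, 0, 0); (0, 0, 2, 2, 2); (1, 1, 0, 0, 0); (0, 0, 0, 0, 2))


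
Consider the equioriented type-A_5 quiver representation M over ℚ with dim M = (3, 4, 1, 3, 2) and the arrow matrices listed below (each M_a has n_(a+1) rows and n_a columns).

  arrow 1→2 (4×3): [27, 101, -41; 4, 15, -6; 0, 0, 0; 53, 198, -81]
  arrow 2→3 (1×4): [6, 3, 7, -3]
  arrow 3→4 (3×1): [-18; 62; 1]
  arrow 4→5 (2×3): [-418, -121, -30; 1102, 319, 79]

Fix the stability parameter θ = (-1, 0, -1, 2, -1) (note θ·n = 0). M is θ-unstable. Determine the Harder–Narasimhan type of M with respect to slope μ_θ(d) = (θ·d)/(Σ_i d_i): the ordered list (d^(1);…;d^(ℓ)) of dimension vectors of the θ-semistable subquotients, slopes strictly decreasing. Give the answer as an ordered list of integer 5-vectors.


Via rank(M_{q-1}∘⋯∘M_p): M ≅ I[1,1], I[1,2], I[1,5], I[2,2]^2, I[4,4], I[4,5].
μ_θ-semistable layers: μ^(1)=2; μ^(2)=1/2; μ^(3)=0; μ^(4)=-1/2; μ^(5)=-1

((0, 0, 0, 1, 0); (0, 0, 0, 2, 2); (0, 3, 0, 0, 0); (0, 1, 1, 0, 0); (3, 0, 0, 0, 0))


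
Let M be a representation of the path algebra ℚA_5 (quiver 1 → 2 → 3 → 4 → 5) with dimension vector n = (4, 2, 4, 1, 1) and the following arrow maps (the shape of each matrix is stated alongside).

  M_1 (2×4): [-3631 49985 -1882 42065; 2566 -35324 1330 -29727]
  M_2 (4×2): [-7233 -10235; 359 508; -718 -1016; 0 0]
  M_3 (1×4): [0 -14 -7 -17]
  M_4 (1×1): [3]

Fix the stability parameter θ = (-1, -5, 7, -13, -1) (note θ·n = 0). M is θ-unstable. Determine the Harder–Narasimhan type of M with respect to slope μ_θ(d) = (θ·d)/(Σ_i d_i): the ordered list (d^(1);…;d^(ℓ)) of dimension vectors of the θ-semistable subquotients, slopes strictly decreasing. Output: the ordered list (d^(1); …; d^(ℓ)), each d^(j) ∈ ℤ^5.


Barcode: M ≅ I[1,1]^2, I[1,3]^2, I[3,3], I[3,5]. HN layers by μ_θ (3 steps, strictly decreasing):
  μ^(1)=7; μ^(2)=-1; μ^(3)=-3

((0, 0, 3, 0, 0); (2, 0, 0, 0, 1); (2, 2, 1, 1, 0))


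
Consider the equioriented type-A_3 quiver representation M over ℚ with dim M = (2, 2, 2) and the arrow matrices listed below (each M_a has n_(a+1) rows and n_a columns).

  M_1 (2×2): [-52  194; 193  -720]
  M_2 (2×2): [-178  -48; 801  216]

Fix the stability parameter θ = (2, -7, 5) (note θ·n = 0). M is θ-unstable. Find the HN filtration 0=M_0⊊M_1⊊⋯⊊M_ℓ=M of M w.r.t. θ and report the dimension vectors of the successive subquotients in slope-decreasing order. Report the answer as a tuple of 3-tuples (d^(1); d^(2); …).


Barcode: M ≅ I[1,2], I[1,3], I[3,3]. HN layers by μ_θ (2 steps, strictly decreasing):
  μ^(1)=5; μ^(2)=-5/2

((0, 0, 2); (2, 2, 0))


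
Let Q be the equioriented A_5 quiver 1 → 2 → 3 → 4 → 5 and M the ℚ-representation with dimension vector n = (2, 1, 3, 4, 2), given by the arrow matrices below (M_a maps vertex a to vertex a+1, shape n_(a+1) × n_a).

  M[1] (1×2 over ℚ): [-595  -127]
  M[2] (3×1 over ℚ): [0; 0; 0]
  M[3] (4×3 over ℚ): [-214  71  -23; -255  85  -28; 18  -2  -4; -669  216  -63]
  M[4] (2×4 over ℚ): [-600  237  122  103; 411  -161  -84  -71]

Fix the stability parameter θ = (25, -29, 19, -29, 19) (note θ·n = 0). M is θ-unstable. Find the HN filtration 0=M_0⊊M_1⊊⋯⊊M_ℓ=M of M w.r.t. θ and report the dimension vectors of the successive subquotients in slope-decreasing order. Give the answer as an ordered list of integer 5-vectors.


Barcode: M ≅ I[1,1], I[1,2], I[3,3], I[3,4], I[3,5], I[4,4], I[4,5]. HN layers by μ_θ (5 steps, strictly decreasing):
  μ^(1)=25; μ^(2)=19; μ^(3)=-2; μ^(4)=-5; μ^(5)=-29

((1, 0, 0, 0, 0); (0, 0, 1, 0, 2); (1, 1, 0, 0, 0); (0, 0, 2, 2, 0); (0, 0, 0, 2, 0))


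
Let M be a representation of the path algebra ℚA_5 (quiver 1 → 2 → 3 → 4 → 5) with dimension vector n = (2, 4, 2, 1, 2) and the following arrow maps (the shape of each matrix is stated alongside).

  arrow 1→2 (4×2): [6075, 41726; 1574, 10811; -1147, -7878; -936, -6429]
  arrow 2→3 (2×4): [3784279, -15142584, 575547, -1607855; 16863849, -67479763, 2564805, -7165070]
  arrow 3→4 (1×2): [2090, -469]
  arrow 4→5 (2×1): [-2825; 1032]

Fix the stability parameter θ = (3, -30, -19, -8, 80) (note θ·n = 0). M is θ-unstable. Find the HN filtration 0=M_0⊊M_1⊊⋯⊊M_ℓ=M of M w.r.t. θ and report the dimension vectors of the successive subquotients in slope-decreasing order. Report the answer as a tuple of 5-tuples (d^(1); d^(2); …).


Barcode: M ≅ I[1,3], I[1,5], I[2,2]^2, I[5,5]. HN layers by μ_θ (4 steps, strictly decreasing):
  μ^(1)=80; μ^(2)=-8; μ^(3)=-46/3; μ^(4)=-30

((0, 0, 0, 0, 2); (0, 0, 0, 1, 0); (2, 2, 2, 0, 0); (0, 2, 0, 0, 0))


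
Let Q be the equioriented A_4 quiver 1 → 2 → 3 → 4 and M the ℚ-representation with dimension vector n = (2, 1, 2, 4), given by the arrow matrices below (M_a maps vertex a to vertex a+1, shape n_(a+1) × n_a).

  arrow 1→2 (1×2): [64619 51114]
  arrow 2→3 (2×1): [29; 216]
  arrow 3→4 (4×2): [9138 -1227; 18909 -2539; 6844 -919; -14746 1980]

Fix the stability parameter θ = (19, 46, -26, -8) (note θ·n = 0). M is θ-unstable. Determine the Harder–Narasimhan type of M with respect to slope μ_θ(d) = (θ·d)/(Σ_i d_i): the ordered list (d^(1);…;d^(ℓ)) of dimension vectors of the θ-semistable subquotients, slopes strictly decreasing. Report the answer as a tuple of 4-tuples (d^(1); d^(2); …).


Interval decomposition of M: I[1,1], I[1,4], I[3,4], I[4,4]^2.
HN type (ℓ=4): μ^(1)=19; μ^(2)=31/4; μ^(3)=-8; μ^(4)=-26

((1, 0, 0, 0); (1, 1, 1, 1); (0, 0, 0, 3); (0, 0, 1, 0))


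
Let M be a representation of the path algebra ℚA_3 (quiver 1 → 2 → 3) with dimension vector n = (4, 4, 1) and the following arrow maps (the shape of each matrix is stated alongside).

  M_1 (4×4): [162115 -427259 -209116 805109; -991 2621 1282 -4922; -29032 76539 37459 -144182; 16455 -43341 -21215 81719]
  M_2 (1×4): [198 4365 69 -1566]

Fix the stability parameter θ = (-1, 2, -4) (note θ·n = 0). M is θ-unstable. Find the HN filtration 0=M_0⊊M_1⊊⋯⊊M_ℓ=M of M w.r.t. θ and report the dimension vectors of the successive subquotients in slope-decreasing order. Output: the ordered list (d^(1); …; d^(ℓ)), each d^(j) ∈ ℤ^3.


Interval decomposition of M: I[1,2]^3, I[1,3].
HN type (ℓ=2): μ^(1)=2; μ^(2)=-1

((0, 3, 0); (4, 1, 1))


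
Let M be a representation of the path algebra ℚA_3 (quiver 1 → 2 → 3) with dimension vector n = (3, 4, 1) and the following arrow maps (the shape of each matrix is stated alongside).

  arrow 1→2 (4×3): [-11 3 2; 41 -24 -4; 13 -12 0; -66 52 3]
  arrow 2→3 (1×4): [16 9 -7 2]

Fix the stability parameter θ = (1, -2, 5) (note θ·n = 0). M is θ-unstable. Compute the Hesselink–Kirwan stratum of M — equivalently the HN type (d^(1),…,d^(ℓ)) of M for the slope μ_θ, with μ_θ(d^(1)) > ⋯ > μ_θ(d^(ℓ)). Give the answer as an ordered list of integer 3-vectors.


Barcode: M ≅ I[1,2]^2, I[1,3], I[2,2]. HN layers by μ_θ (3 steps, strictly decreasing):
  μ^(1)=5; μ^(2)=-1/2; μ^(3)=-2

((0, 0, 1); (3, 3, 0); (0, 1, 0))


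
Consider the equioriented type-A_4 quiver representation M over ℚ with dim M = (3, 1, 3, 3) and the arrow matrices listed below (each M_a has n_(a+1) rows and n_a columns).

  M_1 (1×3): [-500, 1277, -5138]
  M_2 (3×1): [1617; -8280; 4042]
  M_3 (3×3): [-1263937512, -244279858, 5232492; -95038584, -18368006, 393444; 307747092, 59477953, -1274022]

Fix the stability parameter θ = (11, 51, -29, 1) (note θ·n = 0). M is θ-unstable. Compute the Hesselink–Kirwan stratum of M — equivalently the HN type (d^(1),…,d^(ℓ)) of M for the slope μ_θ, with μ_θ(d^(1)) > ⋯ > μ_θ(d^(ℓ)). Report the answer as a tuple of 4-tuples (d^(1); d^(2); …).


Via rank(M_{q-1}∘⋯∘M_p): M ≅ I[1,1]^2, I[1,3], I[3,3], I[3,4], I[4,4]^2.
μ_θ-semistable layers: μ^(1)=11; μ^(2)=1; μ^(3)=-29

((3, 1, 1, 0); (0, 0, 0, 3); (0, 0, 2, 0))


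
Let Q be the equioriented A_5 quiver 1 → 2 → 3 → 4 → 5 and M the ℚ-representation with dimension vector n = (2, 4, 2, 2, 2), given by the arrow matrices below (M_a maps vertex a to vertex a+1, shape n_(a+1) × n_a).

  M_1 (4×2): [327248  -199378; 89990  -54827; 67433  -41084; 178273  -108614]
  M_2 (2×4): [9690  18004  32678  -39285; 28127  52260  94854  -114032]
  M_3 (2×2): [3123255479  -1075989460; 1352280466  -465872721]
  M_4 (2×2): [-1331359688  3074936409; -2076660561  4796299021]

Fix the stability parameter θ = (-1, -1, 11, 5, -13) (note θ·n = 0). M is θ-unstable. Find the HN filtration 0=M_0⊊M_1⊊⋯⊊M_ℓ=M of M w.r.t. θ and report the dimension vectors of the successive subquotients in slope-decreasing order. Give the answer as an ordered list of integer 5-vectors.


Via rank(M_{q-1}∘⋯∘M_p): M ≅ I[1,5]^2, I[2,2]^2.
μ_θ-semistable layers: μ^(1)=1; μ^(2)=-1

((0, 0, 2, 2, 2); (2, 4, 0, 0, 0))


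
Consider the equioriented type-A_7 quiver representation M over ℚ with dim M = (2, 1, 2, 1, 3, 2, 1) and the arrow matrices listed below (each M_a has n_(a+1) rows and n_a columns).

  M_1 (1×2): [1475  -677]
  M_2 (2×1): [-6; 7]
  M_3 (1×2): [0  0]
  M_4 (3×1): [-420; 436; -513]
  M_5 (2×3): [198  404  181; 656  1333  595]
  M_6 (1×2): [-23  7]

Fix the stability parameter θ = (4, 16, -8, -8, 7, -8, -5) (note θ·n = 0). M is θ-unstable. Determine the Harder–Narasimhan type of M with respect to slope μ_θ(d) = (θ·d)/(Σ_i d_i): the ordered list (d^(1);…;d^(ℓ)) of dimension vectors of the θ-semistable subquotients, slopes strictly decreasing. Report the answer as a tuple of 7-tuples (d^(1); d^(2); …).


Barcode: M ≅ I[1,1], I[1,3], I[3,3], I[4,7], I[5,5], I[5,6]. HN layers by μ_θ (5 steps, strictly decreasing):
  μ^(1)=7; μ^(2)=4; μ^(3)=-1/2; μ^(4)=-2; μ^(5)=-8

((0, 0, 0, 0, 1, 0, 0); (2, 1, 1, 0, 0, 0, 0); (0, 0, 0, 0, 1, 1, 0); (0, 0, 0, 0, 1, 1, 1); (0, 0, 1, 1, 0, 0, 0))


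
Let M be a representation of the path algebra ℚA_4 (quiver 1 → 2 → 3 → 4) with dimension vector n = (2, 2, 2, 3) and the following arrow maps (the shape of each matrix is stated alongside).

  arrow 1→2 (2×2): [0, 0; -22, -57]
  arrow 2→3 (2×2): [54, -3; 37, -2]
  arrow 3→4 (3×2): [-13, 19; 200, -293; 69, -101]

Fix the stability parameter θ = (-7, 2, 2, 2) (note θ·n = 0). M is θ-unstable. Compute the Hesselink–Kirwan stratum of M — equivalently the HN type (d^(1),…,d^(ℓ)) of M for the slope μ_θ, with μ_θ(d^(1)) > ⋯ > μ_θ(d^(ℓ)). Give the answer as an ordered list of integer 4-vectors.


Interval decomposition of M: I[1,1], I[1,4], I[2,4], I[4,4].
HN type (ℓ=2): μ^(1)=2; μ^(2)=-7

((0, 2, 2, 3); (2, 0, 0, 0))


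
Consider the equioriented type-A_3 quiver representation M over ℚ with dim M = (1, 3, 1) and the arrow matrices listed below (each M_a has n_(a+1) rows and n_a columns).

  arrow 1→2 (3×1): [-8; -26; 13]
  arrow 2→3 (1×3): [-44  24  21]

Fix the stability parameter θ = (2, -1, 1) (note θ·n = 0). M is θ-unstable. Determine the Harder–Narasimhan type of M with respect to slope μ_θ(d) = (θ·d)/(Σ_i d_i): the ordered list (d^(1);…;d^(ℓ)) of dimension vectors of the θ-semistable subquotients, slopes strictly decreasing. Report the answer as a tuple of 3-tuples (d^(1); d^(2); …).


Interval decomposition of M: I[1,3], I[2,2]^2.
HN type (ℓ=3): μ^(1)=1; μ^(2)=1/2; μ^(3)=-1

((0, 0, 1); (1, 1, 0); (0, 2, 0))


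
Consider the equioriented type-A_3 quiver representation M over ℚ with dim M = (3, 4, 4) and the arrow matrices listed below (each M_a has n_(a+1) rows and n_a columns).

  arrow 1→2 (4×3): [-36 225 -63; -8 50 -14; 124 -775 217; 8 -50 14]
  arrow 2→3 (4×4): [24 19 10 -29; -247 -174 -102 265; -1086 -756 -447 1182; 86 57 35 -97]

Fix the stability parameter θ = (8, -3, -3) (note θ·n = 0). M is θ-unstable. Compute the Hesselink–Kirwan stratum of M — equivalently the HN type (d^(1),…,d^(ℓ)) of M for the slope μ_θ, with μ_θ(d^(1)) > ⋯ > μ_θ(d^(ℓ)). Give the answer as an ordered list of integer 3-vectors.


Barcode: M ≅ I[1,1]^2, I[1,3], I[2,2], I[2,3]^2, I[3,3]. HN layers by μ_θ (3 steps, strictly decreasing):
  μ^(1)=8; μ^(2)=2/3; μ^(3)=-3

((2, 0, 0); (1, 1, 1); (0, 3, 3))


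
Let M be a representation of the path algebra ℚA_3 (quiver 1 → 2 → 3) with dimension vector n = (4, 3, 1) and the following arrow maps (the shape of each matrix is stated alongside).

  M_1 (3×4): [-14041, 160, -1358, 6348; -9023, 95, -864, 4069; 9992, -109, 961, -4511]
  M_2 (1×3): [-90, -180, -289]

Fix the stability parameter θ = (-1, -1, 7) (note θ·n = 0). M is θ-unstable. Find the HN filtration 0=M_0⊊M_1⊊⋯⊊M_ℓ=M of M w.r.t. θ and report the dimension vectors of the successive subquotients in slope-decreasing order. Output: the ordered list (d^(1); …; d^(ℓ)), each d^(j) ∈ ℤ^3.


Interval decomposition of M: I[1,1], I[1,2]^2, I[1,3].
HN type (ℓ=2): μ^(1)=7; μ^(2)=-1

((0, 0, 1); (4, 3, 0))


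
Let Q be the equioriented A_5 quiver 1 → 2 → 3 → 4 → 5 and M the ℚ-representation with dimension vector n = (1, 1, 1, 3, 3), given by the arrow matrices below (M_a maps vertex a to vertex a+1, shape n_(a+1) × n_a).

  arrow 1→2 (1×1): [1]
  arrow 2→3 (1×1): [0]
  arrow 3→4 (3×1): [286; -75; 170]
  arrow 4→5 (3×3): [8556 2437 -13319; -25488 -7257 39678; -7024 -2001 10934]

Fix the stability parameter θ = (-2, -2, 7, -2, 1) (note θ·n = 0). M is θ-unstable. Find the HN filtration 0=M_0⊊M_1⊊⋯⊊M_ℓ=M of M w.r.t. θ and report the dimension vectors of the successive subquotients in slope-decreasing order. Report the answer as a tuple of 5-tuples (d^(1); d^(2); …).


Interval decomposition of M: I[1,2], I[3,5], I[4,4], I[4,5], I[5,5].
HN type (ℓ=3): μ^(1)=2; μ^(2)=1; μ^(3)=-2

((0, 0, 1, 1, 1); (0, 0, 0, 0, 2); (1, 1, 0, 2, 0))


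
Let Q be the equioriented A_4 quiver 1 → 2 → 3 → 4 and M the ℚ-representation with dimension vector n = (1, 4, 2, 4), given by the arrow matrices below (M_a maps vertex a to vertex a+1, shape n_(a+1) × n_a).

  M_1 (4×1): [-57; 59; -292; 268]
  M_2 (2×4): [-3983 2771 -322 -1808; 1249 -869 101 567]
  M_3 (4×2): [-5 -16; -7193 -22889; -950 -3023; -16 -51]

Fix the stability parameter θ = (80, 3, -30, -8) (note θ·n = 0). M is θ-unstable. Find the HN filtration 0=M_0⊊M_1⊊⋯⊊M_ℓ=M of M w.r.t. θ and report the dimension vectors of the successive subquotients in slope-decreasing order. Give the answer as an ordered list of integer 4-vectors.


Barcode: M ≅ I[1,2], I[2,2], I[2,4]^2, I[4,4]^2. HN layers by μ_θ (4 steps, strictly decreasing):
  μ^(1)=83/2; μ^(2)=3; μ^(3)=-8; μ^(4)=-27/2

((1, 1, 0, 0); (0, 1, 0, 0); (0, 0, 0, 4); (0, 2, 2, 0))


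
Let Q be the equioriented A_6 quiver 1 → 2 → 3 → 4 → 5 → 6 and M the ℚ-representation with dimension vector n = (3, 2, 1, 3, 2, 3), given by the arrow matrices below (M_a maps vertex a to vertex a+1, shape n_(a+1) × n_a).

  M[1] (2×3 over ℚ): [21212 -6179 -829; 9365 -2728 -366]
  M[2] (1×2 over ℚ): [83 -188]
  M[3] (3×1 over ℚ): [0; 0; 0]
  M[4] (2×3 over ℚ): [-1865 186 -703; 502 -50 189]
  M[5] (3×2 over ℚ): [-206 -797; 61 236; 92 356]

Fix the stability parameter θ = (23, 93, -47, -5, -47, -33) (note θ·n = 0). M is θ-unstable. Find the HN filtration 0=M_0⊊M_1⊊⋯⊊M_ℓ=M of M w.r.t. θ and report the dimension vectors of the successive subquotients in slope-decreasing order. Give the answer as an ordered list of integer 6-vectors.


Interval decomposition of M: I[1,1], I[1,2], I[1,3], I[4,4], I[4,6]^2, I[6,6].
HN type (ℓ=5): μ^(1)=93; μ^(2)=23; μ^(3)=-5; μ^(4)=-85/3; μ^(5)=-33

((0, 1, 0, 0, 0, 0); (3, 1, 1, 0, 0, 0); (0, 0, 0, 1, 0, 0); (0, 0, 0, 2, 2, 2); (0, 0, 0, 0, 0, 1))
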